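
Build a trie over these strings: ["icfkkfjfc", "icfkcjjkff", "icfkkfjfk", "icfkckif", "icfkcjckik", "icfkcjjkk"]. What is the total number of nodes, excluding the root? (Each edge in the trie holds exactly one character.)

24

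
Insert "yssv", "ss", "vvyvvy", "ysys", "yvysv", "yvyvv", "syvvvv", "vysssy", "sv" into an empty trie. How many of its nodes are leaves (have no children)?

Leaves are exactly the stored words that no other stored word extends.
Those words: "ss", "sv", "syvvvv", "vvyvvy", "vysssy", "yssv", "ysys", "yvysv", "yvyvv"
Leaf count: 9

9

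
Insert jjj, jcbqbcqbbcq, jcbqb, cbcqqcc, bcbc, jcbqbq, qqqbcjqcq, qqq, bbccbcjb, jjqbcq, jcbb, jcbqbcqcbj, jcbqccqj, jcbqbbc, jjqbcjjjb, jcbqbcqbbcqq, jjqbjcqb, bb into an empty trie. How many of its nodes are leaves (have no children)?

A leaf is a node with no children — equivalently, the end of a word that is not a proper prefix of any other stored word.
Those words: "bbccbcjb", "bcbc", "cbcqqcc", "jcbb", "jcbqbbc", "jcbqbcqbbcqq", "jcbqbcqcbj", "jcbqbq", "jcbqccqj", "jjj", "jjqbcjjjb", "jjqbcq", "jjqbjcqb", "qqqbcjqcq"
Leaf count: 14

14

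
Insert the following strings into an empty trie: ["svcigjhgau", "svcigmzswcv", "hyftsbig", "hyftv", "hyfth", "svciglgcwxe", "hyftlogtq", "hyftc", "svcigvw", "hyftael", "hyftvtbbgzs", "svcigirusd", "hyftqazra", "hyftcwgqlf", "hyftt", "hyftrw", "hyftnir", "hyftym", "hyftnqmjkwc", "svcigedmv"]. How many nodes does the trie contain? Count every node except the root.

82

For each word, the new-node count is its length minus the longest prefix already in the trie:
  "svcigjhgau" → 10 new (s, v, c, i, g, j, h, g, a, u)
  "svcigmzswcv" → prefix "svcig" already present; 6 new (m, z, s, w, c, v)
  "hyftsbig" → 8 new (h, y, f, t, s, b, i, g)
  "hyftv" → prefix "hyft" already present; 1 new (v)
  "hyfth" → prefix "hyft" already present; 1 new (h)
  "svciglgcwxe" → prefix "svcig" already present; 6 new (l, g, c, w, x, e)
  "hyftlogtq" → prefix "hyft" already present; 5 new (l, o, g, t, q)
  "hyftc" → prefix "hyft" already present; 1 new (c)
  "svcigvw" → prefix "svcig" already present; 2 new (v, w)
  "hyftael" → prefix "hyft" already present; 3 new (a, e, l)
  "hyftvtbbgzs" → prefix "hyftv" already present; 6 new (t, b, b, g, z, s)
  "svcigirusd" → prefix "svcig" already present; 5 new (i, r, u, s, d)
  "hyftqazra" → prefix "hyft" already present; 5 new (q, a, z, r, a)
  "hyftcwgqlf" → prefix "hyftc" already present; 5 new (w, g, q, l, f)
  "hyftt" → prefix "hyft" already present; 1 new (t)
  "hyftrw" → prefix "hyft" already present; 2 new (r, w)
  "hyftnir" → prefix "hyft" already present; 3 new (n, i, r)
  "hyftym" → prefix "hyft" already present; 2 new (y, m)
  "hyftnqmjkwc" → prefix "hyftn" already present; 6 new (q, m, j, k, w, c)
  "svcigedmv" → prefix "svcig" already present; 4 new (e, d, m, v)
Total nodes = 10 + 6 + 8 + 1 + 1 + 6 + 5 + 1 + 2 + 3 + 6 + 5 + 5 + 5 + 1 + 2 + 3 + 2 + 6 + 4 = 82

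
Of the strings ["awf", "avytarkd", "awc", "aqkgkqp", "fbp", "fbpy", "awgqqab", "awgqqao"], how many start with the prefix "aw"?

4

Walk to "aw"; the words in its subtree are exactly those with that prefix.
Words under "aw": awc, awf, awgqqab, awgqqao
Count: 4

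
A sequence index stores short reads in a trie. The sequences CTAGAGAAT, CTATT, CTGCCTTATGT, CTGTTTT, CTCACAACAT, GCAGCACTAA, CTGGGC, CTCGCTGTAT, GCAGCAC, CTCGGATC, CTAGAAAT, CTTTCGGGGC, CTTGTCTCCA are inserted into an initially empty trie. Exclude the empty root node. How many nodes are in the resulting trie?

74

Count nodes per top-level branch (shared prefixes stored once):
  'C'-branch (CTAGAAAT, CTAGAGAAT, CTATT, CTCACAACAT, CTCGCTGTAT, CTCGGATC, CTGCCTTATGT, CTGGGC, CTGTTTT, CTTGTCTCCA, CTTTCGGGGC): 64 nodes
  'G'-branch (GCAGCAC, GCAGCACTAA): 10 nodes
Sum: 74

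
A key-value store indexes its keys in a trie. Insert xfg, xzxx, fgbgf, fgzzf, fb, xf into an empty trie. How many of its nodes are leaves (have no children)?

5

A leaf is a node with no children — equivalently, the end of a word that is not a proper prefix of any other stored word.
Those words: "fb", "fgbgf", "fgzzf", "xfg", "xzxx"
Leaf count: 5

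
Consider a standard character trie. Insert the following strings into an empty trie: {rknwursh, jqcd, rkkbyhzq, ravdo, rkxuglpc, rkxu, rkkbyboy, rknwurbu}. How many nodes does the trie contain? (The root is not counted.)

33

For each word, the new-node count is its length minus the longest prefix already in the trie:
  "rknwursh" → 8 new (r, k, n, w, u, r, s, h)
  "jqcd" → 4 new (j, q, c, d)
  "rkkbyhzq" → prefix "rk" already present; 6 new (k, b, y, h, z, q)
  "ravdo" → prefix "r" already present; 4 new (a, v, d, o)
  "rkxuglpc" → prefix "rk" already present; 6 new (x, u, g, l, p, c)
  "rkxu" → prefix "rkxu" already present; 0 new (none)
  "rkkbyboy" → prefix "rkkby" already present; 3 new (b, o, y)
  "rknwurbu" → prefix "rknwur" already present; 2 new (b, u)
Total nodes = 8 + 4 + 6 + 4 + 6 + 0 + 3 + 2 = 33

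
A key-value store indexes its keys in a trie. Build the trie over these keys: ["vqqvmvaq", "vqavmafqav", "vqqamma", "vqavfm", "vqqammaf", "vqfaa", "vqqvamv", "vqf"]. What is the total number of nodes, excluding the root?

Insert word by word; a character creates a node only if that edge doesn't already exist:
  "vqqvmvaq" → 8 new (v, q, q, v, m, v, a, q)
  "vqavmafqav" → prefix "vq" already present; 8 new (a, v, m, a, f, q, a, v)
  "vqqamma" → prefix "vqq" already present; 4 new (a, m, m, a)
  "vqavfm" → prefix "vqav" already present; 2 new (f, m)
  "vqqammaf" → prefix "vqqamma" already present; 1 new (f)
  "vqfaa" → prefix "vq" already present; 3 new (f, a, a)
  "vqqvamv" → prefix "vqqv" already present; 3 new (a, m, v)
  "vqf" → prefix "vqf" already present; 0 new (none)
Total nodes = 8 + 8 + 4 + 2 + 1 + 3 + 3 + 0 = 29

29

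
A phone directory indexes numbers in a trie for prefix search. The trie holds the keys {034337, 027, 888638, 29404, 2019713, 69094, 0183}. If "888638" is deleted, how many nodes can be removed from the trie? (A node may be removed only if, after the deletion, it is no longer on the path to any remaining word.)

6

A node on "888638"'s path can go only if nothing else ends at it or branches off below it.
No other word shares any prefix with "888638", so all 6 of its nodes go.
Nodes removed: 6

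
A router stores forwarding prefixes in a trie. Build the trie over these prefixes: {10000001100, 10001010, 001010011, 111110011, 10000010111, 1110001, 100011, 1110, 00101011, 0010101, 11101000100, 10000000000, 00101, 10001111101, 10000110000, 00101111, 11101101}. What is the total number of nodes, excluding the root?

72

Trace insertions, counting only characters that open a new branch:
  "10000001100" → 11 new (1, 0, 0, 0, 0, 0, 0, 1, 1, 0, 0)
  "10001010" → prefix "1000" already present; 4 new (1, 0, 1, 0)
  "001010011" → 9 new (0, 0, 1, 0, 1, 0, 0, 1, 1)
  "111110011" → prefix "1" already present; 8 new (1, 1, 1, 1, 0, 0, 1, 1)
  "10000010111" → prefix "100000" already present; 5 new (1, 0, 1, 1, 1)
  "1110001" → prefix "111" already present; 4 new (0, 0, 0, 1)
  "100011" → prefix "10001" already present; 1 new (1)
  "1110" → prefix "1110" already present; 0 new (none)
  "00101011" → prefix "001010" already present; 2 new (1, 1)
  "0010101" → prefix "0010101" already present; 0 new (none)
  "11101000100" → prefix "1110" already present; 7 new (1, 0, 0, 0, 1, 0, 0)
  "10000000000" → prefix "1000000" already present; 4 new (0, 0, 0, 0)
  "00101" → prefix "00101" already present; 0 new (none)
  "10001111101" → prefix "100011" already present; 5 new (1, 1, 1, 0, 1)
  "10000110000" → prefix "10000" already present; 6 new (1, 1, 0, 0, 0, 0)
  "00101111" → prefix "00101" already present; 3 new (1, 1, 1)
  "11101101" → prefix "11101" already present; 3 new (1, 0, 1)
Total nodes = 11 + 4 + 9 + 8 + 5 + 4 + 1 + 0 + 2 + 0 + 7 + 4 + 0 + 5 + 6 + 3 + 3 = 72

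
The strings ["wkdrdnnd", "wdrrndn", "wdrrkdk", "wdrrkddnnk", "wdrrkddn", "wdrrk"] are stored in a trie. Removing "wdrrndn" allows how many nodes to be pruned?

After clearing the end-marker at "wdrrndn", prune upward until reaching a node still needed by another word.
The suffix "ndn" (3 nodes) is used only by "wdrrndn"; the node for "wdrr" still has the child "k", so pruning stops there.
Nodes removed: 3

3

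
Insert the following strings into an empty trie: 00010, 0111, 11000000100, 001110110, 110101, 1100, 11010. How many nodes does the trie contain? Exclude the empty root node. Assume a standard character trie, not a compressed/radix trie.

For each word, the new-node count is its length minus the longest prefix already in the trie:
  "00010" → 5 new (0, 0, 0, 1, 0)
  "0111" → prefix "0" already present; 3 new (1, 1, 1)
  "11000000100" → 11 new (1, 1, 0, 0, 0, 0, 0, 0, 1, 0, 0)
  "001110110" → prefix "00" already present; 7 new (1, 1, 1, 0, 1, 1, 0)
  "110101" → prefix "110" already present; 3 new (1, 0, 1)
  "1100" → prefix "1100" already present; 0 new (none)
  "11010" → prefix "11010" already present; 0 new (none)
Total nodes = 5 + 3 + 11 + 7 + 3 + 0 + 0 = 29

29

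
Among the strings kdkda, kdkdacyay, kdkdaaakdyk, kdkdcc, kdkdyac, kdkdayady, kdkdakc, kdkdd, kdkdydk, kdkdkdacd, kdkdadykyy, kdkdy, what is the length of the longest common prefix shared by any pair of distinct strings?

Equivalently: take the maximum, over all pairs, of their longest common prefix length.
e.g. "kdkda" and "kdkdaaakdyk" share the prefix "kdkda" of length 5; no pair shares a longer one.
Longest shared-prefix length: 5

5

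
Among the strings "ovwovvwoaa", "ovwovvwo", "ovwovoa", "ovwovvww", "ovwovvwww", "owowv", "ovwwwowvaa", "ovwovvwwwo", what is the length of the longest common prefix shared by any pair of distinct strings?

9

Look for the deepest trie node that still has at least two words in its subtree.
"ovwovvwww" and "ovwovvwwwo" agree on "ovwovvwww" (9 characters) before diverging; nothing deeper is shared.
Longest shared-prefix length: 9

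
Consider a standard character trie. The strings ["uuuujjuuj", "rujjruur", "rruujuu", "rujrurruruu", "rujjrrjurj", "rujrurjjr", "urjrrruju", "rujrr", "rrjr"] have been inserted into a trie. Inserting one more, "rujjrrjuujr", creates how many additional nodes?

The longest prefix of "rujjrrjuujr" already in the trie is "rujjrrju" (length 8).
New nodes needed: |"rujjrrjuujr"| − 8 = 11 − 8 = 3.

3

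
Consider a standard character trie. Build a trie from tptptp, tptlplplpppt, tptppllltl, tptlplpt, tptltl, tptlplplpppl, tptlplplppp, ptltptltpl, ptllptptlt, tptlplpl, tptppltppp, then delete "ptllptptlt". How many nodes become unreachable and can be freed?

Walk "ptllptptlt" from the leaf back toward the root, removing each node that no remaining word uses.
The suffix "lptptlt" (7 nodes) is used only by "ptllptptlt"; the node for "ptl" still has the child "t", so pruning stops there.
Nodes removed: 7

7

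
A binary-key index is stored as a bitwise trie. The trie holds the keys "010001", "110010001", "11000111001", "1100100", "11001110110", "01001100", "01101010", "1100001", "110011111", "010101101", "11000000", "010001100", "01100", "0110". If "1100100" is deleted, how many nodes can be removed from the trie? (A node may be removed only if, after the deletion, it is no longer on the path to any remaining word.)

A node on "1100100"'s path can go only if nothing else ends at it or branches off below it.
Every node on "1100100" is still needed (e.g. by "110010001"), so nothing is freed.
Nodes removed: 0

0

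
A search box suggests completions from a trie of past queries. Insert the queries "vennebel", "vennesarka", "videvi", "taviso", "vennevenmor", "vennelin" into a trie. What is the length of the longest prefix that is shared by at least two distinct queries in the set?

The deepest shared node is where two words last agree before diverging.
"vennebel" and "vennelin" agree on "venne" (5 characters) before diverging; nothing deeper is shared.
Longest shared-prefix length: 5

5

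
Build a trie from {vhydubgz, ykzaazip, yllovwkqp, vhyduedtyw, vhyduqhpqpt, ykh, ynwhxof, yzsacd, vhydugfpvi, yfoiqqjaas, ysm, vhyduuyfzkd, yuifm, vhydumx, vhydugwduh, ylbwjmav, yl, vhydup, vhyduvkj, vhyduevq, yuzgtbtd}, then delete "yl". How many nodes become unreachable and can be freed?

0

A node on "yl"'s path can go only if nothing else ends at it or branches off below it.
Every node on "yl" is still needed (e.g. by "yllovwkqp"), so nothing is freed.
Nodes removed: 0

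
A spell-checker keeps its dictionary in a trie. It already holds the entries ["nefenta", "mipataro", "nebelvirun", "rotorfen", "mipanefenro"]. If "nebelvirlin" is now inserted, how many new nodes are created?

3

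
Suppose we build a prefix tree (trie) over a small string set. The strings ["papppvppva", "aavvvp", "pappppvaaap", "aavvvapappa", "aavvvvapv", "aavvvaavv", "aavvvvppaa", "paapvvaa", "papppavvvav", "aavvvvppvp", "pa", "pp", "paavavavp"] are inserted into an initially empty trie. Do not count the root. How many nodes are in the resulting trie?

60

Trace insertions, counting only characters that open a new branch:
  "papppvppva" → 10 new (p, a, p, p, p, v, p, p, v, a)
  "aavvvp" → 6 new (a, a, v, v, v, p)
  "pappppvaaap" → prefix "pappp" already present; 6 new (p, v, a, a, a, p)
  "aavvvapappa" → prefix "aavvv" already present; 6 new (a, p, a, p, p, a)
  "aavvvvapv" → prefix "aavvv" already present; 4 new (v, a, p, v)
  "aavvvaavv" → prefix "aavvva" already present; 3 new (a, v, v)
  "aavvvvppaa" → prefix "aavvvv" already present; 4 new (p, p, a, a)
  "paapvvaa" → prefix "pa" already present; 6 new (a, p, v, v, a, a)
  "papppavvvav" → prefix "pappp" already present; 6 new (a, v, v, v, a, v)
  "aavvvvppvp" → prefix "aavvvvpp" already present; 2 new (v, p)
  "pa" → prefix "pa" already present; 0 new (none)
  "pp" → prefix "p" already present; 1 new (p)
  "paavavavp" → prefix "paa" already present; 6 new (v, a, v, a, v, p)
Total nodes = 10 + 6 + 6 + 6 + 4 + 3 + 4 + 6 + 6 + 2 + 0 + 1 + 6 = 60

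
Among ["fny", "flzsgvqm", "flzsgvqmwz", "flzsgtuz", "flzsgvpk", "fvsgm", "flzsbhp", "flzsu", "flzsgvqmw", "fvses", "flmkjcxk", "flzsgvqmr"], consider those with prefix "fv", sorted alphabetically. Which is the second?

fvsgm

Words with prefix "fv", in lexicographic order: "fvses", "fvsgm"
Position 2: fvsgm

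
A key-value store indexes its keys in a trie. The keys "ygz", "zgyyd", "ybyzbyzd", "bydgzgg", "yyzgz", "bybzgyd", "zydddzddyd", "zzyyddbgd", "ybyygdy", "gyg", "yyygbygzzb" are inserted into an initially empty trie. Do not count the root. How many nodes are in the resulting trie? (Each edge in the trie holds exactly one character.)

Trace insertions, counting only characters that open a new branch:
  "ygz" → 3 new (y, g, z)
  "zgyyd" → 5 new (z, g, y, y, d)
  "ybyzbyzd" → prefix "y" already present; 7 new (b, y, z, b, y, z, d)
  "bydgzgg" → 7 new (b, y, d, g, z, g, g)
  "yyzgz" → prefix "y" already present; 4 new (y, z, g, z)
  "bybzgyd" → prefix "by" already present; 5 new (b, z, g, y, d)
  "zydddzddyd" → prefix "z" already present; 9 new (y, d, d, d, z, d, d, y, d)
  "zzyyddbgd" → prefix "z" already present; 8 new (z, y, y, d, d, b, g, d)
  "ybyygdy" → prefix "yby" already present; 4 new (y, g, d, y)
  "gyg" → 3 new (g, y, g)
  "yyygbygzzb" → prefix "yy" already present; 8 new (y, g, b, y, g, z, z, b)
Total nodes = 3 + 5 + 7 + 7 + 4 + 5 + 9 + 8 + 4 + 3 + 8 = 63

63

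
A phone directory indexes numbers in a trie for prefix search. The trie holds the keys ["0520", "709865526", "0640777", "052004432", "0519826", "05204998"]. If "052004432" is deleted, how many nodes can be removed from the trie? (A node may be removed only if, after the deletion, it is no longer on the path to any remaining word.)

5

After clearing the end-marker at "052004432", prune upward until reaching a node still needed by another word.
The suffix "04432" (5 nodes) is used only by "052004432"; the node for "0520" still has the child "4", so pruning stops there.
Nodes removed: 5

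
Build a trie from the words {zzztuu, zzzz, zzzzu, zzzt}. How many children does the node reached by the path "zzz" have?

2

The children of the "zzz" node are the distinct next characters among strings starting with "zzz".
Characters that immediately follow "zzz" among the stored strings: {t, z}.
That node has 2 child edges.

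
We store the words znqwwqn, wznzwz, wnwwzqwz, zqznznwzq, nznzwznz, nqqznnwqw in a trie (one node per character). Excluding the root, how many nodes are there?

Insert word by word; a character creates a node only if that edge doesn't already exist:
  "znqwwqn" → 7 new (z, n, q, w, w, q, n)
  "wznzwz" → 6 new (w, z, n, z, w, z)
  "wnwwzqwz" → prefix "w" already present; 7 new (n, w, w, z, q, w, z)
  "zqznznwzq" → prefix "z" already present; 8 new (q, z, n, z, n, w, z, q)
  "nznzwznz" → 8 new (n, z, n, z, w, z, n, z)
  "nqqznnwqw" → prefix "n" already present; 8 new (q, q, z, n, n, w, q, w)
Total nodes = 7 + 6 + 7 + 8 + 8 + 8 = 44

44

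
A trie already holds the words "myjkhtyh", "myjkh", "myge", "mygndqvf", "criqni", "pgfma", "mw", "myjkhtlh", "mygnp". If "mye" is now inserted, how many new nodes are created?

Walking "mye" from the root, the first 2 characters ("my") follow existing edges; "e" is the first miss.
So 3 − 2 = 1 new nodes.

1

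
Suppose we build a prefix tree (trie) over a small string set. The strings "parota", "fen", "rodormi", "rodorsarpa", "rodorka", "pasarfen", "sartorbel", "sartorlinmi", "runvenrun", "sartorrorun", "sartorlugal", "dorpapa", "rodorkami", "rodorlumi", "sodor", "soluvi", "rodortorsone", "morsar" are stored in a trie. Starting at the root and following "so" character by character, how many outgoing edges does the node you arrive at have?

2

The children of the "so" node are the distinct next characters among strings starting with "so".
Distinct next characters after "so": d, l.
That node has 2 child edges.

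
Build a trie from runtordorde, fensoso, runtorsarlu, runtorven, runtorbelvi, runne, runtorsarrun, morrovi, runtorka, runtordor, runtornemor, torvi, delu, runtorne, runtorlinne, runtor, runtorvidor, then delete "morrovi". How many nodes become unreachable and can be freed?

7

After clearing the end-marker at "morrovi", prune upward until reaching a node still needed by another word.
No other word shares any prefix with "morrovi", so all 7 of its nodes go.
Nodes removed: 7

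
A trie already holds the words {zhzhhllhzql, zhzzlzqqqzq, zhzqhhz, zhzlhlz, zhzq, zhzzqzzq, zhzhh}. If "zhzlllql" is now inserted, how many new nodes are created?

Walking "zhzlllql" from the root, the first 4 characters ("zhzl") follow existing edges; "l" is the first miss.
So 8 − 4 = 4 new nodes.

4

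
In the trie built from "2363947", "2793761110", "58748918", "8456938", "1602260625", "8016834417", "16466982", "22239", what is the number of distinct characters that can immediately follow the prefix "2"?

3

Follow the path "2" to its node, then look at its outgoing edges.
Distinct next characters after "2": 2, 3, 7.
That node has 3 child edges.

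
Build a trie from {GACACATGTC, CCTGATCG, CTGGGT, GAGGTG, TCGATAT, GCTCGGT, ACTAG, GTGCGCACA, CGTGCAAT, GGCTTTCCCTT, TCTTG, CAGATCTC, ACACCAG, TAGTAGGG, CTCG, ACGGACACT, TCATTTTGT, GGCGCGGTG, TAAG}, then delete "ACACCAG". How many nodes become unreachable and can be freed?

5

A node on "ACACCAG"'s path can go only if nothing else ends at it or branches off below it.
The suffix "ACCAG" (5 nodes) is used only by "ACACCAG"; the node for "AC" still has the child "T", so pruning stops there.
Nodes removed: 5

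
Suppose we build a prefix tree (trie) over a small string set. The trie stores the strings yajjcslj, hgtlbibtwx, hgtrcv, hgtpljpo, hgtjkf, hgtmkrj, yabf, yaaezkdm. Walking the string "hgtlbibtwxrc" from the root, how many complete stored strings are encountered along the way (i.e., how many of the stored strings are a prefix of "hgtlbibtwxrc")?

Check each prefix of "hgtlbibtwxrc" against the stored set — each match is an end-marker on the path.
Prefixes of the query that are stored words: "hgtlbibtwx"
Count: 1

1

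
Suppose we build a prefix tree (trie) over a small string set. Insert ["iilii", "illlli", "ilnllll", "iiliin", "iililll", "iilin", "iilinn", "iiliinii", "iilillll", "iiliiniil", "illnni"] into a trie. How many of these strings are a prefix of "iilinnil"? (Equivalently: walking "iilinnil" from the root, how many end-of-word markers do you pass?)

Walk "iilinnil" from the root; an end-of-word marker is hit whenever a stored word is a prefix of "iilinnil".
Prefixes of the query that are stored words: "iilin", "iilinn"
Count: 2

2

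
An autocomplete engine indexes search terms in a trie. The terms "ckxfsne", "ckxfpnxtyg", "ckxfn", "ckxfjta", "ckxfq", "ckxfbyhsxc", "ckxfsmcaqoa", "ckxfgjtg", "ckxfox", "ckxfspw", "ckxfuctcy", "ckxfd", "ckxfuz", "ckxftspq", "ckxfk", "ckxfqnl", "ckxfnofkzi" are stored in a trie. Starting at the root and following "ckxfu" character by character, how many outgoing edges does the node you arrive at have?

The children of the "ckxfu" node are the distinct next characters among strings starting with "ckxfu".
Characters that immediately follow "ckxfu" among the stored strings: {c, z}.
That node has 2 child edges.

2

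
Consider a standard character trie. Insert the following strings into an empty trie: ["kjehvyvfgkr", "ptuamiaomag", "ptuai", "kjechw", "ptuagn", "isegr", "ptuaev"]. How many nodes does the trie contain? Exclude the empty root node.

35

For each word, the new-node count is its length minus the longest prefix already in the trie:
  "kjehvyvfgkr" → 11 new (k, j, e, h, v, y, v, f, g, k, r)
  "ptuamiaomag" → 11 new (p, t, u, a, m, i, a, o, m, a, g)
  "ptuai" → prefix "ptua" already present; 1 new (i)
  "kjechw" → prefix "kje" already present; 3 new (c, h, w)
  "ptuagn" → prefix "ptua" already present; 2 new (g, n)
  "isegr" → 5 new (i, s, e, g, r)
  "ptuaev" → prefix "ptua" already present; 2 new (e, v)
Total nodes = 11 + 11 + 1 + 3 + 2 + 5 + 2 = 35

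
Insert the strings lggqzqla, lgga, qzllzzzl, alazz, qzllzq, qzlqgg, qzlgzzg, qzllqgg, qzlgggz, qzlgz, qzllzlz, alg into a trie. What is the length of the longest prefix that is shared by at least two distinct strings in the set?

5

The deepest shared node is where two words last agree before diverging.
"qzlgz" and "qzlgzzg" agree on "qzlgz" (5 characters) before diverging; nothing deeper is shared.
Longest shared-prefix length: 5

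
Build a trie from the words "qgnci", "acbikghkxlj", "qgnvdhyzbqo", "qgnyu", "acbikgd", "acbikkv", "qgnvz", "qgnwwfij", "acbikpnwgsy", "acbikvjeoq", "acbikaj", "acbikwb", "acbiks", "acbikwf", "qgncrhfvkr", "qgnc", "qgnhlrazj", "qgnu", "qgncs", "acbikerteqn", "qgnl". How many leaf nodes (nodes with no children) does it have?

Leaves are exactly the stored words that no other stored word extends.
Those words: "acbikaj", "acbikerteqn", "acbikgd", "acbikghkxlj", "acbikkv", "acbikpnwgsy", "acbiks", "acbikvjeoq", "acbikwb", "acbikwf", "qgnci", "qgncrhfvkr", "qgncs", "qgnhlrazj", "qgnl", "qgnu", "qgnvdhyzbqo", "qgnvz", "qgnwwfij", "qgnyu"
Leaf count: 20

20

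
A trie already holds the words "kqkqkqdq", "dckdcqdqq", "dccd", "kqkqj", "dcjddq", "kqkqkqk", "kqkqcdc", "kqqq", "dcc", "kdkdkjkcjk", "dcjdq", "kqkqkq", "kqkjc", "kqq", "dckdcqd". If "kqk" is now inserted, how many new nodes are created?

"kqk" is already a full path in the trie; only an end-marker is added.
No new nodes are needed: 0.

0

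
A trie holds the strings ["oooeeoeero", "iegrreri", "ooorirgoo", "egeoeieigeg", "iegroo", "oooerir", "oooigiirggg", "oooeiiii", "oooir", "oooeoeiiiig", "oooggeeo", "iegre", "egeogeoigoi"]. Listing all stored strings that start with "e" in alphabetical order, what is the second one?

egeogeoigoi

Filter for "e…" and sort: "egeoeieigeg", "egeogeoigoi"
Position 2: egeogeoigoi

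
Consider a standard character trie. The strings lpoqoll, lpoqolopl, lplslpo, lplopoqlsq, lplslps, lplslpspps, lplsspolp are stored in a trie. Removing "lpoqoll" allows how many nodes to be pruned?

1

Walk "lpoqoll" from the leaf back toward the root, removing each node that no remaining word uses.
The suffix "l" (1 node) is used only by "lpoqoll"; the node for "lpoqol" still has the child "o", so pruning stops there.
Nodes removed: 1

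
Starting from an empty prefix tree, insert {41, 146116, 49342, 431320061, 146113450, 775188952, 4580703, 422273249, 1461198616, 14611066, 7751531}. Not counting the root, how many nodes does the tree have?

58

Insert word by word; a character creates a node only if that edge doesn't already exist:
  "41" → 2 new (4, 1)
  "146116" → 6 new (1, 4, 6, 1, 1, 6)
  "49342" → prefix "4" already present; 4 new (9, 3, 4, 2)
  "431320061" → prefix "4" already present; 8 new (3, 1, 3, 2, 0, 0, 6, 1)
  "146113450" → prefix "14611" already present; 4 new (3, 4, 5, 0)
  "775188952" → 9 new (7, 7, 5, 1, 8, 8, 9, 5, 2)
  "4580703" → prefix "4" already present; 6 new (5, 8, 0, 7, 0, 3)
  "422273249" → prefix "4" already present; 8 new (2, 2, 2, 7, 3, 2, 4, 9)
  "1461198616" → prefix "14611" already present; 5 new (9, 8, 6, 1, 6)
  "14611066" → prefix "14611" already present; 3 new (0, 6, 6)
  "7751531" → prefix "7751" already present; 3 new (5, 3, 1)
Total nodes = 2 + 6 + 4 + 8 + 4 + 9 + 6 + 8 + 5 + 3 + 3 = 58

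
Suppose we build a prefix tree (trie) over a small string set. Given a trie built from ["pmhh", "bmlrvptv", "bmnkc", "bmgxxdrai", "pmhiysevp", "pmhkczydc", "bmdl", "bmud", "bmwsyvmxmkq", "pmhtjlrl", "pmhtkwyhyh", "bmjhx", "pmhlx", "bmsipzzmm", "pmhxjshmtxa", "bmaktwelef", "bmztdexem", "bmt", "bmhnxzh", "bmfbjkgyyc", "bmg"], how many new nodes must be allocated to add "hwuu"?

Nothing in the trie begins with "h"; the whole of "hwuu" is new.
4 − 0 = 4 new nodes.

4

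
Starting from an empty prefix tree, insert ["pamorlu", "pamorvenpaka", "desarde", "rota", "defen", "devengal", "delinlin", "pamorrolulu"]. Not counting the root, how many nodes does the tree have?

Insert word by word; a character creates a node only if that edge doesn't already exist:
  "pamorlu" → 7 new (p, a, m, o, r, l, u)
  "pamorvenpaka" → prefix "pamor" already present; 7 new (v, e, n, p, a, k, a)
  "desarde" → 7 new (d, e, s, a, r, d, e)
  "rota" → 4 new (r, o, t, a)
  "defen" → prefix "de" already present; 3 new (f, e, n)
  "devengal" → prefix "de" already present; 6 new (v, e, n, g, a, l)
  "delinlin" → prefix "de" already present; 6 new (l, i, n, l, i, n)
  "pamorrolulu" → prefix "pamor" already present; 6 new (r, o, l, u, l, u)
Total nodes = 7 + 7 + 7 + 4 + 3 + 6 + 6 + 6 = 46

46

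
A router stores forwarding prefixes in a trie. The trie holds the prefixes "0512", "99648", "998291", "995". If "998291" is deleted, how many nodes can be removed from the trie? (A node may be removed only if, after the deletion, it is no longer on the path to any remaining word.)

4

Walk "998291" from the leaf back toward the root, removing each node that no remaining word uses.
The suffix "8291" (4 nodes) is used only by "998291"; the node for "99" still has the child "6", so pruning stops there.
Nodes removed: 4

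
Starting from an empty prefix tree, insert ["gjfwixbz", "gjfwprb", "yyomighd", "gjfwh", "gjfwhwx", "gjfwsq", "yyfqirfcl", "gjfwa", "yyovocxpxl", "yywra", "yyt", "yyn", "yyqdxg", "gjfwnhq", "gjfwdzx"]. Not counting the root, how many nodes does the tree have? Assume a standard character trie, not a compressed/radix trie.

Count nodes per top-level branch (shared prefixes stored once):
  'g'-branch (gjfwa, gjfwdzx, gjfwh, gjfwhwx, gjfwixbz, gjfwnhq, gjfwprb, gjfwsq): 23 nodes
  'y'-branch (yyfqirfcl, yyn, yyomighd, yyovocxpxl, yyqdxg, yyt, yywra): 31 nodes
Sum: 54

54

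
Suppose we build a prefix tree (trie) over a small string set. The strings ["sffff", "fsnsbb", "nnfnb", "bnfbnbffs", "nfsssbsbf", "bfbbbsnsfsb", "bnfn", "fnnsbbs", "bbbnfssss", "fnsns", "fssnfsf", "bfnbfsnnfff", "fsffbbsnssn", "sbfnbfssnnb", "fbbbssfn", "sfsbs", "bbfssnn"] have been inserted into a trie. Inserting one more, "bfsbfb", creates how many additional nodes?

4

Walking "bfsbfb" from the root, the first 2 characters ("bf") follow existing edges; "s" is the first miss.
So 6 − 2 = 4 new nodes.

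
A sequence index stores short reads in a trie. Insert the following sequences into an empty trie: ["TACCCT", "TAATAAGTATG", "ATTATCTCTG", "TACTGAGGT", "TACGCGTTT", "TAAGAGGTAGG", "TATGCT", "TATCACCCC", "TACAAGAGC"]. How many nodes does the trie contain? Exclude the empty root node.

For each word, the new-node count is its length minus the longest prefix already in the trie:
  "TACCCT" → 6 new (T, A, C, C, C, T)
  "TAATAAGTATG" → prefix "TA" already present; 9 new (A, T, A, A, G, T, A, T, G)
  "ATTATCTCTG" → 10 new (A, T, T, A, T, C, T, C, T, G)
  "TACTGAGGT" → prefix "TAC" already present; 6 new (T, G, A, G, G, T)
  "TACGCGTTT" → prefix "TAC" already present; 6 new (G, C, G, T, T, T)
  "TAAGAGGTAGG" → prefix "TAA" already present; 8 new (G, A, G, G, T, A, G, G)
  "TATGCT" → prefix "TA" already present; 4 new (T, G, C, T)
  "TATCACCCC" → prefix "TAT" already present; 6 new (C, A, C, C, C, C)
  "TACAAGAGC" → prefix "TAC" already present; 6 new (A, A, G, A, G, C)
Total nodes = 6 + 9 + 10 + 6 + 6 + 8 + 4 + 6 + 6 = 61

61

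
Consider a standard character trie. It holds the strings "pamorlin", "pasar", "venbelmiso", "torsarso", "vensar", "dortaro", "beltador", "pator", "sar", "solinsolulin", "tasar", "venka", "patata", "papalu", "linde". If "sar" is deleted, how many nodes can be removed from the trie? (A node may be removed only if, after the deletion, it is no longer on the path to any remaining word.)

2

Walk "sar" from the leaf back toward the root, removing each node that no remaining word uses.
The suffix "ar" (2 nodes) is used only by "sar"; the node for "s" still has the child "o", so pruning stops there.
Nodes removed: 2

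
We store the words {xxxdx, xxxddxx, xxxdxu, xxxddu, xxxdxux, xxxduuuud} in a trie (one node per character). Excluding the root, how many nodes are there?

16

Trie structure (* marks end of a word):
(root)
└─ x
   └─ x
      └─ x
         └─ d
            ├─ d
            │  ├─ u *
            │  └─ x
            │     └─ x *
            ├─ u
            │  └─ u
            │     └─ u
            │        └─ u
            │           └─ d *
            └─ x *
               └─ u *
                  └─ x *
Counting every labelled node above: 16.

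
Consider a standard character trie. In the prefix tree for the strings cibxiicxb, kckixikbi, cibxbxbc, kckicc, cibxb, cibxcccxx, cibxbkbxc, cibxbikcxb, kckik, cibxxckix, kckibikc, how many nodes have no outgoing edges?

10

Leaves are exactly the stored words that no other stored word extends.
Those words: "cibxbikcxb", "cibxbkbxc", "cibxbxbc", "cibxcccxx", "cibxiicxb", "cibxxckix", "kckibikc", "kckicc", "kckik", "kckixikbi"
Leaf count: 10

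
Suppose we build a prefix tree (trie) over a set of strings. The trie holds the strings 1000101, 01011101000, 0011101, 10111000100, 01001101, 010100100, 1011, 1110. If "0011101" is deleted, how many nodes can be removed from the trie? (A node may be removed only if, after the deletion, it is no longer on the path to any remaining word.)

6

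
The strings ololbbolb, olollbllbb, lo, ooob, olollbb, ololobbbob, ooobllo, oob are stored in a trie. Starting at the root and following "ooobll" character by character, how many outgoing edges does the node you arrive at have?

1

Walk "ooobll" from the root, arriving at one node.
Distinct next characters after "ooobll": o.
That node has 1 child edge.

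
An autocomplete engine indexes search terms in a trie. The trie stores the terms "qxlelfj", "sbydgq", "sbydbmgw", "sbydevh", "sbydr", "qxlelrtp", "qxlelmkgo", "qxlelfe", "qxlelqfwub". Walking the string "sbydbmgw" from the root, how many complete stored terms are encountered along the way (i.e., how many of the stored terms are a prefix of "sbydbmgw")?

1

Traverse "sbydbmgw" character by character; count nodes along the way that are marked as word ends.
Prefixes of the query that are stored words: "sbydbmgw"
Count: 1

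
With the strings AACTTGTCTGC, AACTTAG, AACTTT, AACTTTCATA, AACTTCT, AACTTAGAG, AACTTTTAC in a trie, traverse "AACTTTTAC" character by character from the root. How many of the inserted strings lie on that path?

Walk "AACTTTTAC" from the root; an end-of-word marker is hit whenever a stored word is a prefix of "AACTTTTAC".
Prefixes of the query that are stored words: "AACTTT", "AACTTTTAC"
Count: 2

2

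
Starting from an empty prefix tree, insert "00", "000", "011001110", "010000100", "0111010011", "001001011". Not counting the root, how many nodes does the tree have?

For each word, the new-node count is its length minus the longest prefix already in the trie:
  "00" → 2 new (0, 0)
  "000" → prefix "00" already present; 1 new (0)
  "011001110" → prefix "0" already present; 8 new (1, 1, 0, 0, 1, 1, 1, 0)
  "010000100" → prefix "01" already present; 7 new (0, 0, 0, 0, 1, 0, 0)
  "0111010011" → prefix "011" already present; 7 new (1, 0, 1, 0, 0, 1, 1)
  "001001011" → prefix "00" already present; 7 new (1, 0, 0, 1, 0, 1, 1)
Total nodes = 2 + 1 + 8 + 7 + 7 + 7 = 32

32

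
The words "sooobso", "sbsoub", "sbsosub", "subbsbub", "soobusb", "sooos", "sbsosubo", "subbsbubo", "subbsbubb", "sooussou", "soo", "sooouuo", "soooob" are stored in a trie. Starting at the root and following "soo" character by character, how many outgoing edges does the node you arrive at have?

The children of the "soo" node are the distinct next characters among strings starting with "soo".
Distinct next characters after "soo": b, o, u.
That node has 3 child edges.

3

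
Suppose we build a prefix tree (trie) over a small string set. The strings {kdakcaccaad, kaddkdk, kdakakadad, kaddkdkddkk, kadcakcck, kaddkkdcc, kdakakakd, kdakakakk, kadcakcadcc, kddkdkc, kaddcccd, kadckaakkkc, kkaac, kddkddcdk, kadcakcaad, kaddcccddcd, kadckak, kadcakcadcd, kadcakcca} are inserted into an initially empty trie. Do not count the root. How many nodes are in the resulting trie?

Trace insertions, counting only characters that open a new branch:
  "kdakcaccaad" → 11 new (k, d, a, k, c, a, c, c, a, a, d)
  "kaddkdk" → prefix "k" already present; 6 new (a, d, d, k, d, k)
  "kdakakadad" → prefix "kdak" already present; 6 new (a, k, a, d, a, d)
  "kaddkdkddkk" → prefix "kaddkdk" already present; 4 new (d, d, k, k)
  "kadcakcck" → prefix "kad" already present; 6 new (c, a, k, c, c, k)
  "kaddkkdcc" → prefix "kaddk" already present; 4 new (k, d, c, c)
  "kdakakakd" → prefix "kdakaka" already present; 2 new (k, d)
  "kdakakakk" → prefix "kdakakak" already present; 1 new (k)
  "kadcakcadcc" → prefix "kadcakc" already present; 4 new (a, d, c, c)
  "kddkdkc" → prefix "kd" already present; 5 new (d, k, d, k, c)
  "kaddcccd" → prefix "kadd" already present; 4 new (c, c, c, d)
  "kadckaakkkc" → prefix "kadc" already present; 7 new (k, a, a, k, k, k, c)
  "kkaac" → prefix "k" already present; 4 new (k, a, a, c)
  "kddkddcdk" → prefix "kddkd" already present; 4 new (d, c, d, k)
  "kadcakcaad" → prefix "kadcakca" already present; 2 new (a, d)
  "kaddcccddcd" → prefix "kaddcccd" already present; 3 new (d, c, d)
  "kadckak" → prefix "kadcka" already present; 1 new (k)
  "kadcakcadcd" → prefix "kadcakcadc" already present; 1 new (d)
  "kadcakcca" → prefix "kadcakcc" already present; 1 new (a)
Total nodes = 11 + 6 + 6 + 4 + 6 + 4 + 2 + 1 + 4 + 5 + 4 + 7 + 4 + 4 + 2 + 3 + 1 + 1 + 1 = 76

76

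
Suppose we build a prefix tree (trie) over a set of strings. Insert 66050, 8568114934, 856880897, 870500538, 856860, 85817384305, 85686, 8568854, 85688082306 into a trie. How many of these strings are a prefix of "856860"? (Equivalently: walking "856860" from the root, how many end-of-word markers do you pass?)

2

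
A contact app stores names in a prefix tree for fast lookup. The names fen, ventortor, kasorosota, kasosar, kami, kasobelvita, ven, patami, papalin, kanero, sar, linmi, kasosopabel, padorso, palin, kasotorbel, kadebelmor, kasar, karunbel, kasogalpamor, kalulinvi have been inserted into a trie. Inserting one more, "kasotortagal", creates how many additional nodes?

5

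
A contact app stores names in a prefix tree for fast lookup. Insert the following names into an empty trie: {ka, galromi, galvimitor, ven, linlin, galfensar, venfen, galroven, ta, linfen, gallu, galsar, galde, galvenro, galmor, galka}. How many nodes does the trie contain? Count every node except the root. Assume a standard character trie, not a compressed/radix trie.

58

Count nodes per top-level branch (shared prefixes stored once):
  'g'-branch (galde, galfensar, galka, gallu, galmor, galromi, galroven, galsar, galvenro, galvimitor): 39 nodes
  'k'-branch (ka): 2 nodes
  'l'-branch (linfen, linlin): 9 nodes
  't'-branch (ta): 2 nodes
  'v'-branch (ven, venfen): 6 nodes
Sum: 58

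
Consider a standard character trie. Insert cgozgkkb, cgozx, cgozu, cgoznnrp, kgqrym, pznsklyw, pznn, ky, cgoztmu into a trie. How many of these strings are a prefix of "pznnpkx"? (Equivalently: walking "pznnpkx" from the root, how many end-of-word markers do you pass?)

Walk "pznnpkx" from the root; an end-of-word marker is hit whenever a stored word is a prefix of "pznnpkx".
Prefixes of the query that are stored words: "pznn"
Count: 1

1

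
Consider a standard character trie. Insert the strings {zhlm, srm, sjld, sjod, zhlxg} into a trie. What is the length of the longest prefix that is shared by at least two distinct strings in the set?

3

Equivalently: take the maximum, over all pairs, of their longest common prefix length.
"zhlm" and "zhlxg" agree on "zhl" (3 characters) before diverging; nothing deeper is shared.
Longest shared-prefix length: 3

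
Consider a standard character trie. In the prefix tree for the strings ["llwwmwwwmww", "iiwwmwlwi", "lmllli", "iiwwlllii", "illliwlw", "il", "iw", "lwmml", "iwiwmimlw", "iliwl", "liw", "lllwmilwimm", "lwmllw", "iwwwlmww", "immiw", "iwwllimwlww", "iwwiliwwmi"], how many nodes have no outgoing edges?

15

Leaves are exactly the stored words that no other stored word extends.
Those words: "iiwwlllii", "iiwwmwlwi", "iliwl", "illliwlw", "immiw", "iwiwmimlw", "iwwiliwwmi", "iwwllimwlww", "iwwwlmww", "liw", "lllwmilwimm", "llwwmwwwmww", "lmllli", "lwmllw", "lwmml"
Leaf count: 15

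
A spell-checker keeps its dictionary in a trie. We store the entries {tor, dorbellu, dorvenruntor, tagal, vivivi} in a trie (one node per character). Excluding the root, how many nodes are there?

30

Count nodes per top-level branch (shared prefixes stored once):
  'd'-branch (dorbellu, dorvenruntor): 17 nodes
  't'-branch (tagal, tor): 7 nodes
  'v'-branch (vivivi): 6 nodes
Sum: 30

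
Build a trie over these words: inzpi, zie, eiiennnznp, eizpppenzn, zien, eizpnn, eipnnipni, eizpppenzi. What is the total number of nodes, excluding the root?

Trace insertions, counting only characters that open a new branch:
  "inzpi" → 5 new (i, n, z, p, i)
  "zie" → 3 new (z, i, e)
  "eiiennnznp" → 10 new (e, i, i, e, n, n, n, z, n, p)
  "eizpppenzn" → prefix "ei" already present; 8 new (z, p, p, p, e, n, z, n)
  "zien" → prefix "zie" already present; 1 new (n)
  "eizpnn" → prefix "eizp" already present; 2 new (n, n)
  "eipnnipni" → prefix "ei" already present; 7 new (p, n, n, i, p, n, i)
  "eizpppenzi" → prefix "eizpppenz" already present; 1 new (i)
Total nodes = 5 + 3 + 10 + 8 + 1 + 2 + 7 + 1 = 37

37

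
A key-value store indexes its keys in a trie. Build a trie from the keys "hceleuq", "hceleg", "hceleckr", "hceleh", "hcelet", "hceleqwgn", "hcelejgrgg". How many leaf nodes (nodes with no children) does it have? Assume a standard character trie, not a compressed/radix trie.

Leaves are exactly the stored words that no other stored word extends.
Those words: "hceleckr", "hceleg", "hceleh", "hcelejgrgg", "hceleqwgn", "hcelet", "hceleuq"
Leaf count: 7

7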